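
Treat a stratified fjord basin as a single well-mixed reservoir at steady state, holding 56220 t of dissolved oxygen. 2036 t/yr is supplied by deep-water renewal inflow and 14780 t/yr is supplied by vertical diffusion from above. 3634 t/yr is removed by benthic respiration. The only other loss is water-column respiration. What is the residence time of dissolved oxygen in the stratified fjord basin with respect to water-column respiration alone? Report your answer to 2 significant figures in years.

At steady state ΣF_in = ΣF_out.
ΣF_in = 2036 + 14780 = 16816 t/yr.
Water-column respiration flux = ΣF_in − (3634) = 16816 − 3634 = 13180 t/yr.
τ = M / F = 56220 / 13180 = 4.265 yr.

4.3 yr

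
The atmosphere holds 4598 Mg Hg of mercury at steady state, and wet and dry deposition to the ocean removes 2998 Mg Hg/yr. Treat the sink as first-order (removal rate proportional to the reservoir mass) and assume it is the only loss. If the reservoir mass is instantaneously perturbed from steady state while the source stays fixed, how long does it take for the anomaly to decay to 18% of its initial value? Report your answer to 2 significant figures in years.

For a linear reservoir the anomaly decays as exp(−t/τ) with τ = M/F = 4598/2998 = 1.534 yr.
exp(−t/τ) = 0.18 ⇒ t = −τ ln(0.18) = 1.534 × 1.715 = 2.630 yr.

2.6 yr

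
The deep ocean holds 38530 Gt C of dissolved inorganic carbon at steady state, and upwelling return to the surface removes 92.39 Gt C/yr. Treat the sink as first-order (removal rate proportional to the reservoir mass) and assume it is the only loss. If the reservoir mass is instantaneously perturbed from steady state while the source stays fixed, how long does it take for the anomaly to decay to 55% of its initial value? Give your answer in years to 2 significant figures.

250 yr

For a linear reservoir the anomaly decays as exp(−t/τ) with τ = M/F = 38530/92.39 = 417.0 yr.
exp(−t/τ) = 0.55 ⇒ t = −τ ln(0.55) = 417.0 × 0.5978 = 249.3 yr.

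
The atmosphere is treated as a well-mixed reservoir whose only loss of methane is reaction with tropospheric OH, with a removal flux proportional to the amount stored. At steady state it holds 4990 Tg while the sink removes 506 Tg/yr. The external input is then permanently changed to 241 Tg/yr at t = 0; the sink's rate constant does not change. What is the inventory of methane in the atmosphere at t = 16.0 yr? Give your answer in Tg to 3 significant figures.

2890 Tg

τ = M₀/F₀ = 4990/506 = 9.862 yr; rate constant k = 1/τ.
New steady state M_∞ = F₁/k = F₁·τ = 241 × 9.862 = 2376.7 Tg.
M(t) = M_∞ + (M₀ − M_∞)·e^(−t/τ); t/τ = 16.0/9.862 = 1.622, so e^(−t/τ) = 0.1974.
M(t) = 2376.7 + 2613 × 0.1974 = 2892.6 Tg.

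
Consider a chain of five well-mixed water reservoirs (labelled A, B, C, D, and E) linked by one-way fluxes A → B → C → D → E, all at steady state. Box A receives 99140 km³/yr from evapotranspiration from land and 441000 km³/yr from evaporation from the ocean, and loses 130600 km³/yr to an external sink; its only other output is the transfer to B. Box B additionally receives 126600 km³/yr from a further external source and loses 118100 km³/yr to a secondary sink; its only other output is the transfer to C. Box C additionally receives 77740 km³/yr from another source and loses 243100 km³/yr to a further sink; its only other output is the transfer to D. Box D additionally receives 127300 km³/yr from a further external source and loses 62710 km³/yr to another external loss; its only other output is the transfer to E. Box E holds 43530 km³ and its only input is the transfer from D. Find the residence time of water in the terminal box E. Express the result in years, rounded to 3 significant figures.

0.137 yr

Box A: F(A→B) = (99140 + 441000) − 130600 = 409540 km³/yr.
Box B: F(B→C) = (409540 + 126600) − 118100 = 418040 km³/yr.
Box C: F(C→D) = (418040 + 77740) − 243100 = 252680 km³/yr.
Box D: F(D→E) = (252680 + 127300) − 62710 = 317270 km³/yr.
Box E throughput = its input = 317270 km³/yr; τ = 43530 / 317270 = 0.1372 yr.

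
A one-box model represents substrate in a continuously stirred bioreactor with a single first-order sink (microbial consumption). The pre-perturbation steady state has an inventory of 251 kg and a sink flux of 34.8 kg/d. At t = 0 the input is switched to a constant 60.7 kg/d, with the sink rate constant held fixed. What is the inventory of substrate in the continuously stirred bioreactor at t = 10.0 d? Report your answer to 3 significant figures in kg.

391 kg

τ = M₀/F₀ = 251/34.8 = 7.213 d; rate constant k = 1/τ.
New steady state M_∞ = F₁/k = F₁·τ = 60.7 × 7.213 = 437.81 kg.
M(t) = M_∞ + (M₀ − M_∞)·e^(−t/τ); t/τ = 10.0/7.213 = 1.386, so e^(−t/τ) = 0.2500.
M(t) = 437.81 − 186.8 × 0.2500 = 391.11 kg.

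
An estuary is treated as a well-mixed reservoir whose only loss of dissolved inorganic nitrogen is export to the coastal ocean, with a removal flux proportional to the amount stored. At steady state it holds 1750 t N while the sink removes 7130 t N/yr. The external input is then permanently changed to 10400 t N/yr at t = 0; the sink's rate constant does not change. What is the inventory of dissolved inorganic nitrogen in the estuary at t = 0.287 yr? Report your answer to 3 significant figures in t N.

τ = M₀/F₀ = 1750/7130 = 0.2454 yr; rate constant k = 1/τ.
New steady state M_∞ = F₁/k = F₁·τ = 10400 × 0.2454 = 2552.6 t N.
M(t) = M_∞ + (M₀ − M_∞)·e^(−t/τ); t/τ = 0.287/0.2454 = 1.169, so e^(−t/τ) = 0.3106.
M(t) = 2552.6 − 802.6 × 0.3106 = 2303.3 t N.

2300 t N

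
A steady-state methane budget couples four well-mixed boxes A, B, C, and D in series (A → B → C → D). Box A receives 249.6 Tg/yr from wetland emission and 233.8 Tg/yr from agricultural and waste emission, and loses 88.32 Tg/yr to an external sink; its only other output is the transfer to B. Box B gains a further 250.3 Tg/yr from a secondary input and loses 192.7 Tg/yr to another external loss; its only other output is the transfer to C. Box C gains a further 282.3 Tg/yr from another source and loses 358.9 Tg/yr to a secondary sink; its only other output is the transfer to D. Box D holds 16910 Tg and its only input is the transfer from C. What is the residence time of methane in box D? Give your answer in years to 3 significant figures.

45.0 yr

Box A: F(A→B) = (249.6 + 233.8) − 88.32 = 395.08 Tg/yr.
Box B: F(B→C) = (395.08 + 250.3) − 192.7 = 452.68 Tg/yr.
Box C: F(C→D) = (452.68 + 282.3) − 358.9 = 376.08 Tg/yr.
Box D throughput = its input = 376.08 Tg/yr; τ = 16910 / 376.08 = 44.96 yr.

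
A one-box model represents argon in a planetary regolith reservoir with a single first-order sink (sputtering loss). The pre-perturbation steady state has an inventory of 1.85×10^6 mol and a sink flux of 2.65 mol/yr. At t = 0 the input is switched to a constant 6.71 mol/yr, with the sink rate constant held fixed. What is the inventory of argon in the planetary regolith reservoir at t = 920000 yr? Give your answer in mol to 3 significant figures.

τ = M₀/F₀ = 1.85×10^6/2.65 = 698100 yr; rate constant k = 1/τ.
New steady state M_∞ = F₁/k = F₁·τ = 6.71 × 698100 = 4.6843×10^6 mol.
M(t) = M_∞ + (M₀ − M_∞)·e^(−t/τ); t/τ = 920000/698100 = 1.318, so e^(−t/τ) = 0.2677.
M(t) = 4.6843×10^6 − 2.834×10^6 × 0.2677 = 3.9255×10^6 mol.

3.93×10^6 mol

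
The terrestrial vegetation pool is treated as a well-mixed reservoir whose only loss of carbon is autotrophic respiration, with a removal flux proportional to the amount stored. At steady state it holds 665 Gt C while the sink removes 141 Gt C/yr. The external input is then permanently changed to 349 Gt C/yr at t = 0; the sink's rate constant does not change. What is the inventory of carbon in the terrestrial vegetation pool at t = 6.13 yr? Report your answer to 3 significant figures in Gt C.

1380 Gt C

τ = M₀/F₀ = 665/141 = 4.716 yr; rate constant k = 1/τ.
New steady state M_∞ = F₁/k = F₁·τ = 349 × 4.716 = 1646.0 Gt C.
M(t) = M_∞ + (M₀ − M_∞)·e^(−t/τ); t/τ = 6.13/4.716 = 1.300, so e^(−t/τ) = 0.2726.
M(t) = 1646.0 − 981.0 × 0.2726 = 1378.6 Gt C.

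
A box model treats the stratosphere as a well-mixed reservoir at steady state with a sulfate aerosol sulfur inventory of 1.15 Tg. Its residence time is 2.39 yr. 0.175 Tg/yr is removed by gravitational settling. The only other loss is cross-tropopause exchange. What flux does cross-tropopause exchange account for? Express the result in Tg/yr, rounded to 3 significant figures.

Total removal F = M/τ = 1.15 / 2.39 = 0.4812 Tg/yr.
Cross-tropopause exchange = F − (0.175) = 0.4812 − 0.1750 = 0.3062 Tg/yr.

0.306 Tg/yr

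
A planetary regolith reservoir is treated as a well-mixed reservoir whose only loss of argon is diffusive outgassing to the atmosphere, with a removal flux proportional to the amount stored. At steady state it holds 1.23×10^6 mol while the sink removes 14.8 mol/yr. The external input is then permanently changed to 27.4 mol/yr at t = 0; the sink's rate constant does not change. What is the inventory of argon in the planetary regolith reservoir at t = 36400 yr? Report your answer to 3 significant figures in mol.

1.60×10^6 mol

τ = M₀/F₀ = 1.23×10^6/14.8 = 83110 yr; rate constant k = 1/τ.
New steady state M_∞ = F₁/k = F₁·τ = 27.4 × 83110 = 2.2772×10^6 mol.
M(t) = M_∞ + (M₀ − M_∞)·e^(−t/τ); t/τ = 36400/83110 = 0.4380, so e^(−t/τ) = 0.6453.
M(t) = 2.2772×10^6 − 1.047×10^6 × 0.6453 = 1.6014×10^6 mol.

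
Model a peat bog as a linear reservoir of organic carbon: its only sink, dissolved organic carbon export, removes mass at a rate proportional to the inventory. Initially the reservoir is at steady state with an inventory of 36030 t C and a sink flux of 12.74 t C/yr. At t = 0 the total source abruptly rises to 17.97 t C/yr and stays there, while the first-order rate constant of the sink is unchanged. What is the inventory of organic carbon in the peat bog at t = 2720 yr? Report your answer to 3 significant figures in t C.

τ = M₀/F₀ = 36030/12.74 = 2828 yr; rate constant k = 1/τ.
New steady state M_∞ = F₁/k = F₁·τ = 17.97 × 2828 = 50821 t C.
M(t) = M_∞ + (M₀ − M_∞)·e^(−t/τ); t/τ = 2720/2828 = 0.9618, so e^(−t/τ) = 0.3822.
M(t) = 50821 − 14790 × 0.3822 = 45168 t C.

45200 t C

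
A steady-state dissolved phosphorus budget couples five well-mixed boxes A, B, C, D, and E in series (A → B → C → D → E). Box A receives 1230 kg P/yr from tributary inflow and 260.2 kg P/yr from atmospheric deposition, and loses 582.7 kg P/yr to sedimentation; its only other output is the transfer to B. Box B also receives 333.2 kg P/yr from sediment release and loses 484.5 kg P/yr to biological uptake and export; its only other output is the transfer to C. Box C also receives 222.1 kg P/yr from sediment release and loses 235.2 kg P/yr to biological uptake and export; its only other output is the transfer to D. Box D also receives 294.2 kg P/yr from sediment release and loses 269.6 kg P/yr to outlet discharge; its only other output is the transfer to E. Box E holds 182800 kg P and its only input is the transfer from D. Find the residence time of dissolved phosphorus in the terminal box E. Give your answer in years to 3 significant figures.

238 yr

Box A: F(A→B) = (1230 + 260.2) − 582.7 = 907.50 kg P/yr.
Box B: F(B→C) = (907.50 + 333.2) − 484.5 = 756.20 kg P/yr.
Box C: F(C→D) = (756.20 + 222.1) − 235.2 = 743.10 kg P/yr.
Box D: F(D→E) = (743.10 + 294.2) − 269.6 = 767.70 kg P/yr.
Box E throughput = its input = 767.70 kg P/yr; τ = 182800 / 767.70 = 238.1 yr.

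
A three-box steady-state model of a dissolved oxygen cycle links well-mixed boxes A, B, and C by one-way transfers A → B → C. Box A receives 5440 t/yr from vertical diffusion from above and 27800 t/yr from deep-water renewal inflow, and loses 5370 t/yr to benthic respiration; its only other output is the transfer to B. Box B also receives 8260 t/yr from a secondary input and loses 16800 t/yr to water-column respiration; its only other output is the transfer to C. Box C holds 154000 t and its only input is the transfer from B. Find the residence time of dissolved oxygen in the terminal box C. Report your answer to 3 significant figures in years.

7.97 yr

Box A: F(A→B) = (5440 + 27800) − 5370 = 27870 t/yr.
Box B: F(B→C) = (27870 + 8260) − 16800 = 19330 t/yr.
Box C throughput = its input = 19330 t/yr; τ = 154000 / 19330 = 7.967 yr.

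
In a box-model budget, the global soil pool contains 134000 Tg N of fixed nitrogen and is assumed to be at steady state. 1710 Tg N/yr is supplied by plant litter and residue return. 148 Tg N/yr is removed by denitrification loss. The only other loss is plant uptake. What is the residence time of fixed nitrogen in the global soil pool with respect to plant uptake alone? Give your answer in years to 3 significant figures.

At steady state ΣF_in = ΣF_out.
ΣF_in = 1710.0 Tg N/yr.
Plant uptake flux = ΣF_in − (148) = 1710.0 − 148.0 = 1562 Tg N/yr.
τ = M / F = 134000 / 1562 = 85.79 yr.

85.8 yr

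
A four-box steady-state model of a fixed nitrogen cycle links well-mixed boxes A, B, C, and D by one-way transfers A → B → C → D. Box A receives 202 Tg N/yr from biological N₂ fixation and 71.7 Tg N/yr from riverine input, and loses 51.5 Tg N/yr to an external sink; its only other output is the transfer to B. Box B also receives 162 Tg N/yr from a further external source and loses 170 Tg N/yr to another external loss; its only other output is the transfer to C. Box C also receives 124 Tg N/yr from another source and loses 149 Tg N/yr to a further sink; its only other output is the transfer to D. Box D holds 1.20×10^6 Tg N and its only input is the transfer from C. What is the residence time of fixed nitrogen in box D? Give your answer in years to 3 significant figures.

6340 yr

Box A: F(A→B) = (202 + 71.7) − 51.5 = 222.20 Tg N/yr.
Box B: F(B→C) = (222.20 + 162) − 170 = 214.20 Tg N/yr.
Box C: F(C→D) = (214.20 + 124) − 149 = 189.20 Tg N/yr.
Box D throughput = its input = 189.20 Tg N/yr; τ = 1.20×10^6 / 189.20 = 6342 yr.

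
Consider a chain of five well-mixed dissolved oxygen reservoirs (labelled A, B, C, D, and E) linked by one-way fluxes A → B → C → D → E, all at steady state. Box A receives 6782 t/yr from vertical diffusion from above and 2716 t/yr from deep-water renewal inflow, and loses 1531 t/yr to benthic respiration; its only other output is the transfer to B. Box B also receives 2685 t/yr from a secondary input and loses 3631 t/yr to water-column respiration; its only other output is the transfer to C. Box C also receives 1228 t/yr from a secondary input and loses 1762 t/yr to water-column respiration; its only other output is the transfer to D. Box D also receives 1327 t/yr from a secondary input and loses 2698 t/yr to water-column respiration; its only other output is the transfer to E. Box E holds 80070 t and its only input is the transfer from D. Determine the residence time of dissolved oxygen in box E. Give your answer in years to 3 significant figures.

Box A: F(A→B) = (6782 + 2716) − 1531 = 7967.0 t/yr.
Box B: F(B→C) = (7967.0 + 2685) − 3631 = 7021.0 t/yr.
Box C: F(C→D) = (7021.0 + 1228) − 1762 = 6487.0 t/yr.
Box D: F(D→E) = (6487.0 + 1327) − 2698 = 5116.0 t/yr.
Box E throughput = its input = 5116.0 t/yr; τ = 80070 / 5116.0 = 15.65 yr.

15.7 yr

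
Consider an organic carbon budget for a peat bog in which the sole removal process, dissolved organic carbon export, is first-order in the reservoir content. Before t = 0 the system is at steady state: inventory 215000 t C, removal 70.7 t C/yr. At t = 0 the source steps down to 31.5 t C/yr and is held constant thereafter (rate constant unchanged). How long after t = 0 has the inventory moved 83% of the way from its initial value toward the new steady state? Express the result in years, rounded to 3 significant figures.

τ = M₀/F₀ = 215000/70.7 = 3041 yr.
The remaining gap fraction is e^(−t/τ); 83% covered ⇒ e^(−t/τ) = 0.170.
t = −τ ln(0.170) = 3041 × 1.772 = 5389 yr.

5390 yr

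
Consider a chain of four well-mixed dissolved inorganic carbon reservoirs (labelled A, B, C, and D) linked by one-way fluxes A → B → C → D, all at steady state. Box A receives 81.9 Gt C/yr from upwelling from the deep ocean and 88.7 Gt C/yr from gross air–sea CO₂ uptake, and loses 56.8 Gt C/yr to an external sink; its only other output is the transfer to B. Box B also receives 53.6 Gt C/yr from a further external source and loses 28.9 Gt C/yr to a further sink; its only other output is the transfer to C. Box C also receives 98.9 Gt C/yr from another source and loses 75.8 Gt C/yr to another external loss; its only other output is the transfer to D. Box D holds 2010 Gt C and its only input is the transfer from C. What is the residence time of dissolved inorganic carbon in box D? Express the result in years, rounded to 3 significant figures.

12.4 yr

Box A: F(A→B) = (81.9 + 88.7) − 56.8 = 113.80 Gt C/yr.
Box B: F(B→C) = (113.80 + 53.6) − 28.9 = 138.50 Gt C/yr.
Box C: F(C→D) = (138.50 + 98.9) − 75.8 = 161.60 Gt C/yr.
Box D throughput = its input = 161.60 Gt C/yr; τ = 2010 / 161.60 = 12.44 yr.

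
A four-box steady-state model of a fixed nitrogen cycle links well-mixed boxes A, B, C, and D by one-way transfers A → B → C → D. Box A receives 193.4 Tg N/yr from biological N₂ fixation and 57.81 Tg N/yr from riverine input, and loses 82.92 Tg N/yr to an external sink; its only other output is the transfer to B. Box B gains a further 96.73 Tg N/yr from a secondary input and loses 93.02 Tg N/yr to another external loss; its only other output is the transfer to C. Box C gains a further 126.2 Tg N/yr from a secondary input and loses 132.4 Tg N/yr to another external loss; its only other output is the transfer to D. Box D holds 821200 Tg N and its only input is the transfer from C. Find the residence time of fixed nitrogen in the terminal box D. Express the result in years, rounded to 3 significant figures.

4950 yr

Box A: F(A→B) = (193.4 + 57.81) − 82.92 = 168.29 Tg N/yr.
Box B: F(B→C) = (168.29 + 96.73) − 93.02 = 172.00 Tg N/yr.
Box C: F(C→D) = (172.00 + 126.2) − 132.4 = 165.80 Tg N/yr.
Box D throughput = its input = 165.80 Tg N/yr; τ = 821200 / 165.80 = 4953 yr.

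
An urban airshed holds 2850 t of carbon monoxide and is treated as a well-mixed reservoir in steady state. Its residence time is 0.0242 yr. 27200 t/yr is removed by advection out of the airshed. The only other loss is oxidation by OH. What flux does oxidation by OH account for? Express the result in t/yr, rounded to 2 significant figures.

91000 t/yr

Total removal F = M/τ = 2850 / 0.0242 = 117800 t/yr.
Oxidation by OH = F − (27200) = 117800 − 27200 = 90570 t/yr.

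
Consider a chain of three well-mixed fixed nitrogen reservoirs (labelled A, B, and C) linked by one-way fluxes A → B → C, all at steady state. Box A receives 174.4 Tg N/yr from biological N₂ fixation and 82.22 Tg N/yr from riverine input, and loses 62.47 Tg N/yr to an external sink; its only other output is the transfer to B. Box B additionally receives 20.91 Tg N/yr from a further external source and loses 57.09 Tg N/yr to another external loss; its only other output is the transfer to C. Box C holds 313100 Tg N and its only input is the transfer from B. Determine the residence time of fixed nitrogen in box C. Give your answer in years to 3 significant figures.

1980 yr

Box A: F(A→B) = (174.4 + 82.22) − 62.47 = 194.15 Tg N/yr.
Box B: F(B→C) = (194.15 + 20.91) − 57.09 = 157.97 Tg N/yr.
Box C throughput = its input = 157.97 Tg N/yr; τ = 313100 / 157.97 = 1982 yr.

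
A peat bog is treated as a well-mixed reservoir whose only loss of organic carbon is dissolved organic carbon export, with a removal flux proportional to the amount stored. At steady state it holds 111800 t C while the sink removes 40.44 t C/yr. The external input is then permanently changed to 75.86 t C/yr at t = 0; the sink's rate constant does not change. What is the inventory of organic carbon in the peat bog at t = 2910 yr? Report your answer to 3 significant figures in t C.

Residence time τ = M₀/F₀ = 2765 yr. The eventual steady state is M_∞ = M₀·(F₁/F₀) = 111800 × 75.86/40.44 = 209720 t C.
The anomaly ΔM(t) = M(t) − M_∞ decays as ΔM₀·e^(−t/τ) with ΔM₀ = 111800 − 209720 = −97920 t C.
At t = 2910 yr, e^(−t/τ) = e^(−1.053) = 0.3490, so ΔM = −34180 t C and M = 209720 − 34180 = 175540 t C.

176000 t C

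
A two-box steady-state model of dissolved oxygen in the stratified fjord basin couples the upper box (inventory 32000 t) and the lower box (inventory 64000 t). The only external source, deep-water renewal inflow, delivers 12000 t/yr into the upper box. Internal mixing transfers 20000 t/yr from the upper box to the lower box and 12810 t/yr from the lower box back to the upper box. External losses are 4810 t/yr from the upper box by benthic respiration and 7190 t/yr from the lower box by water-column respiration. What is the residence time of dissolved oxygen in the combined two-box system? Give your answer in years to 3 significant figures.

Residence time in the combined system uses the total inventory and the total *external* removal — internal exchanges between the two boxes cancel.
M_total = 32000 + 64000 = 96000 t.
ΣF_external_out = 4810 + 7190 = 12000 t/yr.
τ = M_total / ΣF_ext = 96000 / 12000 = 8.000 yr.

8.00 yr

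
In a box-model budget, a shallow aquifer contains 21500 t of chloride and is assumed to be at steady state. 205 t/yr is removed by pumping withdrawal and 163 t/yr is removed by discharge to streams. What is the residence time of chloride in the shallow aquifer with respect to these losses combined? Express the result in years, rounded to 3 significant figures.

58.4 yr

Total removal = 205.0 + 163.0 = 368.00 t/yr.
τ = M / ΣF_out = 21500 / 368.00 = 58.42 yr.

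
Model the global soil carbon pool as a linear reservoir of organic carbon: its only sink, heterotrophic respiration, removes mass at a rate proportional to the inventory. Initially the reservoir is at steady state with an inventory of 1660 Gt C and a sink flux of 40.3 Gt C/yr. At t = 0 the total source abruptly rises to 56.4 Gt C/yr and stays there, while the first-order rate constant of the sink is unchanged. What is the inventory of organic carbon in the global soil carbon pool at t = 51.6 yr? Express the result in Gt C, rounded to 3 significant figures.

2130 Gt C

Residence time τ = M₀/F₀ = 41.19 yr. The eventual steady state is M_∞ = M₀·(F₁/F₀) = 1660 × 56.4/40.3 = 2323.2 Gt C.
The anomaly ΔM(t) = M(t) − M_∞ decays as ΔM₀·e^(−t/τ) with ΔM₀ = 1660 − 2323.2 = −663.2 Gt C.
At t = 51.6 yr, e^(−t/τ) = e^(−1.253) = 0.2857, so ΔM = −189.5 Gt C and M = 2323.2 − 189.5 = 2133.7 Gt C.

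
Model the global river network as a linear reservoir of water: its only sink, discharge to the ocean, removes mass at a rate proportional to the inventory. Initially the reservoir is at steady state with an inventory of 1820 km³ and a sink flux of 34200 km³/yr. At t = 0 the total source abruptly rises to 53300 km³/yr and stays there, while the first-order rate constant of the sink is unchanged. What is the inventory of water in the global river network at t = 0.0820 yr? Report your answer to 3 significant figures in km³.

The sink rate constant is k = F₀/M₀ = 34200/1820 = 18.79 yr⁻¹.
Solving dM/dt = F₁ − kM with M(0) = M₀ gives M(t) = F₁/k + (M₀ − F₁/k)·e^(−kt).
F₁/k = 53300/18.79 = 2836.4 km³; kt = 18.79 × 0.0820 = 1.541, e^(−kt) = 0.2142.
M(0.0820) = 2836.4 + (1820 − 2836.4) × 0.2142 = 2836.4 − 217.7 = 2618.7 km³.

2620 km³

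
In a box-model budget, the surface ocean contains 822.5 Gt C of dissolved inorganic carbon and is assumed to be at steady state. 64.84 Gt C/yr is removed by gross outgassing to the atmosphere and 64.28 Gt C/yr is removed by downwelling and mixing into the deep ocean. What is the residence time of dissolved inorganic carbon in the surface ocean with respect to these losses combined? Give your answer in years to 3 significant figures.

Total removal = 64.84 + 64.28 = 129.12 Gt C/yr.
τ = M / ΣF_out = 822.5 / 129.12 = 6.370 yr.

6.37 yr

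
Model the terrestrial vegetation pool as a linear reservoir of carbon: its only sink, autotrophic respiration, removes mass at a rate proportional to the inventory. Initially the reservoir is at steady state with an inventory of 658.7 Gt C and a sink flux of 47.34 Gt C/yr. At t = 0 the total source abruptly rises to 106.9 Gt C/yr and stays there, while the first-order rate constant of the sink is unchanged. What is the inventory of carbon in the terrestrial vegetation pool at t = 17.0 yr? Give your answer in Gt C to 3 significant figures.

τ = M₀/F₀ = 658.7/47.34 = 13.91 yr; rate constant k = 1/τ.
New steady state M_∞ = F₁/k = F₁·τ = 106.9 × 13.91 = 1487.4 Gt C.
M(t) = M_∞ + (M₀ − M_∞)·e^(−t/τ); t/τ = 17.0/13.91 = 1.222, so e^(−t/τ) = 0.2947.
M(t) = 1487.4 − 828.7 × 0.2947 = 1243.2 Gt C.

1240 Gt C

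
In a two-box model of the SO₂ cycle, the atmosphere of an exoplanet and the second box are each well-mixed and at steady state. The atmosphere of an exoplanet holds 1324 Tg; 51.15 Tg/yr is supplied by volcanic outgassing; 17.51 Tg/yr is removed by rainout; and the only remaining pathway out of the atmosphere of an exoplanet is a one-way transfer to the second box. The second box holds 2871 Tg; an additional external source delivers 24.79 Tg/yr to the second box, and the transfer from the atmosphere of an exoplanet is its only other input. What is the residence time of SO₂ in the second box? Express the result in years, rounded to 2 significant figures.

49 yr

Balance the atmosphere of an exoplanet: ΣF_in = 51.150 Tg/yr.
Transfer to the second box = ΣF_in − (17.51) = 33.640 Tg/yr.
Total input to the second box = 33.640 + 24.79 = 58.430 Tg/yr; at steady state this equals its total output.
τ = M / F = 2871 / 58.430 = 49.14 yr.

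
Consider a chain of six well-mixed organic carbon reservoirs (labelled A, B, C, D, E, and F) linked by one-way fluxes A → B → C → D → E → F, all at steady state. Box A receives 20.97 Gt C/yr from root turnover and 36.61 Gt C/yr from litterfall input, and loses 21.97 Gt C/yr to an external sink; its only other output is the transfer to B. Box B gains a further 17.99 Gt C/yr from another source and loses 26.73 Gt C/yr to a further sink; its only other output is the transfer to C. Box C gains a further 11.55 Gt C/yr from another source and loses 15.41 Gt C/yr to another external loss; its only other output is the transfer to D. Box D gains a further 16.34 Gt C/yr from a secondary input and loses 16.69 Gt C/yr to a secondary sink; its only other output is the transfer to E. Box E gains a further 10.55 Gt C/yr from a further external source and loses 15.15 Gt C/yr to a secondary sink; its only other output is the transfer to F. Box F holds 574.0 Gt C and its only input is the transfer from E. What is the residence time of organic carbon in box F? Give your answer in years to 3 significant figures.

31.8 yr

Box A: F(A→B) = (20.97 + 36.61) − 21.97 = 35.610 Gt C/yr.
Box B: F(B→C) = (35.610 + 17.99) − 26.73 = 26.870 Gt C/yr.
Box C: F(C→D) = (26.870 + 11.55) − 15.41 = 23.010 Gt C/yr.
Box D: F(D→E) = (23.010 + 16.34) − 16.69 = 22.660 Gt C/yr.
Box E: F(E→F) = (22.660 + 10.55) − 15.15 = 18.060 Gt C/yr.
Box F throughput = its input = 18.060 Gt C/yr; τ = 574.0 / 18.060 = 31.78 yr.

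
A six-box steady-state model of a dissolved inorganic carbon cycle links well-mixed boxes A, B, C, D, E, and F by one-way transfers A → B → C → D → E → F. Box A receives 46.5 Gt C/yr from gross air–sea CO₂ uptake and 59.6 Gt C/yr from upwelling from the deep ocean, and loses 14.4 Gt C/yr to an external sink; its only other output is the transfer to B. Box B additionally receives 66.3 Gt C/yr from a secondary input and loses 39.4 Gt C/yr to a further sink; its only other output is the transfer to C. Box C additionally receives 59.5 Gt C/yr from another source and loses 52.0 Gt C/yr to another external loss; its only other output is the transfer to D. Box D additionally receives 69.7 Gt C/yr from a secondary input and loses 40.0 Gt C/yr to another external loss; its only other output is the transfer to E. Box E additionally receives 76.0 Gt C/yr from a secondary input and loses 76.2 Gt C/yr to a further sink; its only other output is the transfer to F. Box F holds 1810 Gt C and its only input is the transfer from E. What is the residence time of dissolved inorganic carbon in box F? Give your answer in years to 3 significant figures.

11.6 yr

Box A: F(A→B) = (46.5 + 59.6) − 14.4 = 91.700 Gt C/yr.
Box B: F(B→C) = (91.700 + 66.3) − 39.4 = 118.60 Gt C/yr.
Box C: F(C→D) = (118.60 + 59.5) − 52.0 = 126.10 Gt C/yr.
Box D: F(D→E) = (126.10 + 69.7) − 40.0 = 155.80 Gt C/yr.
Box E: F(E→F) = (155.80 + 76.0) − 76.2 = 155.60 Gt C/yr.
Box F throughput = its input = 155.60 Gt C/yr; τ = 1810 / 155.60 = 11.63 yr.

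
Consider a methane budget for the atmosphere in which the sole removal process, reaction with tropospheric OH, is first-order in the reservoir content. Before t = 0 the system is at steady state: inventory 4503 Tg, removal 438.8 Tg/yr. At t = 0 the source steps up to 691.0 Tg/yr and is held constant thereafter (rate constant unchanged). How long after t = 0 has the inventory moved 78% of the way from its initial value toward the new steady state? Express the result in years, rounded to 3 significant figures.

15.5 yr

τ = M₀/F₀ = 4503/438.8 = 10.26 yr.
The remaining gap fraction is e^(−t/τ); 78% covered ⇒ e^(−t/τ) = 0.220.
t = −τ ln(0.220) = 10.26 × 1.514 = 15.54 yr.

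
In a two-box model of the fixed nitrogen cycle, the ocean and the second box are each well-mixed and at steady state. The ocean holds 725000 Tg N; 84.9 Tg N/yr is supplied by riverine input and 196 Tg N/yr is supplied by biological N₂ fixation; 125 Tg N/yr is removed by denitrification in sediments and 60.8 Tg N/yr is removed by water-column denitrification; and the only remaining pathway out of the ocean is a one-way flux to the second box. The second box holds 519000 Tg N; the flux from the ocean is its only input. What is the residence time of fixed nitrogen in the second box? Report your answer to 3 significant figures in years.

Balance the ocean: ΣF_in = 84.9 + 196 = 280.90 Tg N/yr.
Flux to the second box = ΣF_in − (125 + 60.8) = 95.100 Tg N/yr.
At steady state the output of the second box equals its input, 95.100 Tg N/yr.
τ = M / F = 519000 / 95.100 = 5457 yr.

5460 yr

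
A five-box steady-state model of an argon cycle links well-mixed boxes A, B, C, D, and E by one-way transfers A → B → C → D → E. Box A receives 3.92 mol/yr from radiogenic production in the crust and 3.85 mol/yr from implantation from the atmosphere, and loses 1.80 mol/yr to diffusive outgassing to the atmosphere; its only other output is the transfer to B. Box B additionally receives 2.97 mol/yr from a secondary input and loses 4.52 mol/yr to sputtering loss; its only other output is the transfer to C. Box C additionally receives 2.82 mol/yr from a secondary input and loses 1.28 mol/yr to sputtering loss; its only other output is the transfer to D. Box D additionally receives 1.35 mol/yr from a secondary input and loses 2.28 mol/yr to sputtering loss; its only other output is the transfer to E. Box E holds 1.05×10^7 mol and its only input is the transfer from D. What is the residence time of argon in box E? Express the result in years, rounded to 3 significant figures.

Box A: F(A→B) = (3.92 + 3.85) − 1.80 = 5.9700 mol/yr.
Box B: F(B→C) = (5.9700 + 2.97) − 4.52 = 4.4200 mol/yr.
Box C: F(C→D) = (4.4200 + 2.82) − 1.28 = 5.9600 mol/yr.
Box D: F(D→E) = (5.9600 + 1.35) − 2.28 = 5.0300 mol/yr.
Box E throughput = its input = 5.0300 mol/yr; τ = 1.05×10^7 / 5.0300 = 2.087×10^6 yr.

2.09×10^6 yr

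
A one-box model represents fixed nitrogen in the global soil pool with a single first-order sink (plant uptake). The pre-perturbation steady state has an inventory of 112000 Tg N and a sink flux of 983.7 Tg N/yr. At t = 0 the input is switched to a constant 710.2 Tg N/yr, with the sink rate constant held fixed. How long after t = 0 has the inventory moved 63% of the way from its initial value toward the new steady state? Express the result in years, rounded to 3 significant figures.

τ = M₀/F₀ = 112000/983.7 = 113.9 yr.
The remaining gap fraction is e^(−t/τ); 63% covered ⇒ e^(−t/τ) = 0.370.
t = −τ ln(0.370) = 113.9 × 0.9943 = 113.2 yr.

113 yr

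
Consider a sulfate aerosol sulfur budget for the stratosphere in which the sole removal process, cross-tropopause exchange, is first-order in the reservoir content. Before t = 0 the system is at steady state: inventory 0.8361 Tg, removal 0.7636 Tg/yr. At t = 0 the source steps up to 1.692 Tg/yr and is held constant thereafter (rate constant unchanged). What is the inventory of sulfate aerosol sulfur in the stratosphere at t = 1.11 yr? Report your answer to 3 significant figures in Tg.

1.48 Tg

The sink rate constant is k = F₀/M₀ = 0.7636/0.8361 = 0.9133 yr⁻¹.
Solving dM/dt = F₁ − kM with M(0) = M₀ gives M(t) = F₁/k + (M₀ − F₁/k)·e^(−kt).
F₁/k = 1.692/0.9133 = 1.8526 Tg; kt = 0.9133 × 1.11 = 1.014, e^(−kt) = 0.3629.
M(1.11) = 1.8526 + (0.8361 − 1.8526) × 0.3629 = 1.8526 − 0.3689 = 1.4838 Tg.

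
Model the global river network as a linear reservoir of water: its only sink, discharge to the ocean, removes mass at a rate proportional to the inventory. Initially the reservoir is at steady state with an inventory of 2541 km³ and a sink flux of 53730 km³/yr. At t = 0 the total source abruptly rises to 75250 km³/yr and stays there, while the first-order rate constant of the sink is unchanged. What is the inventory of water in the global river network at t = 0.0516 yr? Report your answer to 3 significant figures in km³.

3220 km³

τ = M₀/F₀ = 2541/53730 = 0.04729 yr; rate constant k = 1/τ.
New steady state M_∞ = F₁/k = F₁·τ = 75250 × 0.04729 = 3558.7 km³.
M(t) = M_∞ + (M₀ − M_∞)·e^(−t/τ); t/τ = 0.0516/0.04729 = 1.091, so e^(−t/τ) = 0.3358.
M(t) = 3558.7 − 1018 × 0.3358 = 3216.9 km³.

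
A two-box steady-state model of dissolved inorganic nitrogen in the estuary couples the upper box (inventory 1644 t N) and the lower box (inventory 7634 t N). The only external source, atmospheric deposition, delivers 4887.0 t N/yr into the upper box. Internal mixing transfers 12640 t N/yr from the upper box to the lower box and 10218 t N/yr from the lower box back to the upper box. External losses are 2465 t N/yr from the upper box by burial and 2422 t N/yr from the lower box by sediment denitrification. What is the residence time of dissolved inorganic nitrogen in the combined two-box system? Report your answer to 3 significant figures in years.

1.90 yr

Residence time in the combined system uses the total inventory and the total *external* removal — internal exchanges between the two boxes cancel.
M_total = 1644 + 7634 = 9278.0 t N.
ΣF_external_out = 2465 + 2422 = 4887.0 t N/yr.
τ = M_total / ΣF_ext = 9278.0 / 4887.0 = 1.899 yr.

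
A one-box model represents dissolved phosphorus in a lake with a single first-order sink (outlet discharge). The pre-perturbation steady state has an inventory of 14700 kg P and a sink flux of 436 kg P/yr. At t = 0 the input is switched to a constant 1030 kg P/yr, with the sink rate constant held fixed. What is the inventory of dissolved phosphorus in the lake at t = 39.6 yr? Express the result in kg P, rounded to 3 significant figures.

The sink rate constant is k = F₀/M₀ = 436/14700 = 0.02966 yr⁻¹.
Solving dM/dt = F₁ − kM with M(0) = M₀ gives M(t) = F₁/k + (M₀ − F₁/k)·e^(−kt).
F₁/k = 1030/0.02966 = 34727 kg P; kt = 0.02966 × 39.6 = 1.175, e^(−kt) = 0.3090.
M(39.6) = 34727 + (14700 − 34727) × 0.3090 = 34727 − 6188 = 28539 kg P.

28500 kg P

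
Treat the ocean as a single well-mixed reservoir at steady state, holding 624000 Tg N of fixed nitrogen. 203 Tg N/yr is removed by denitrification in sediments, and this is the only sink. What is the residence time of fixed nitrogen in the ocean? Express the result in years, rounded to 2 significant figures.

3100 yr

τ = M / F = 624000 / 203 = 3074 yr.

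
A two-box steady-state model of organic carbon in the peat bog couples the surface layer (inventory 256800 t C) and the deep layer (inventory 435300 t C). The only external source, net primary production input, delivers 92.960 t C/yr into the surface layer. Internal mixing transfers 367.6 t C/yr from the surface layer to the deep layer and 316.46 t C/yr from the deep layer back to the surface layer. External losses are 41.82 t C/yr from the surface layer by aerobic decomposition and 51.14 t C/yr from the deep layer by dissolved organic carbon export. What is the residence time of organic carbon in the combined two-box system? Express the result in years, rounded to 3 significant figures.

7450 yr

Treat the two boxes together as one reservoir: the mixing fluxes between them are internal recycling, so τ = ΣM / Σ(external losses).
M_total = 256800 + 435300 = 692100 t C.
ΣF_external_out = 41.82 + 51.14 = 92.960 t C/yr.
τ = M_total / ΣF_ext = 692100 / 92.960 = 7445 yr.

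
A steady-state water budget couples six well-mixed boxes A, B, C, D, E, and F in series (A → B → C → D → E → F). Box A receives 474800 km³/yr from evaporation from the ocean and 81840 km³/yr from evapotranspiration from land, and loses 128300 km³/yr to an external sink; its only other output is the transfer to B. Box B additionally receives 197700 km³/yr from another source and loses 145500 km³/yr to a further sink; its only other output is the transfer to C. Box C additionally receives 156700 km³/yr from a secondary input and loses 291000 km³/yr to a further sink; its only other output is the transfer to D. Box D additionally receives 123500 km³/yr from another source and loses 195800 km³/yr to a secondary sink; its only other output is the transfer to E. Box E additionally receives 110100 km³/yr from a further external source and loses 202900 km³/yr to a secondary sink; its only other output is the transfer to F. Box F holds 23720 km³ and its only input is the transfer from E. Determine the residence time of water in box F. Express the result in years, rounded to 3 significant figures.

Box A: F(A→B) = (474800 + 81840) − 128300 = 428340 km³/yr.
Box B: F(B→C) = (428340 + 197700) − 145500 = 480540 km³/yr.
Box C: F(C→D) = (480540 + 156700) − 291000 = 346240 km³/yr.
Box D: F(D→E) = (346240 + 123500) − 195800 = 273940 km³/yr.
Box E: F(E→F) = (273940 + 110100) − 202900 = 181140 km³/yr.
Box F throughput = its input = 181140 km³/yr; τ = 23720 / 181140 = 0.1309 yr.

0.131 yr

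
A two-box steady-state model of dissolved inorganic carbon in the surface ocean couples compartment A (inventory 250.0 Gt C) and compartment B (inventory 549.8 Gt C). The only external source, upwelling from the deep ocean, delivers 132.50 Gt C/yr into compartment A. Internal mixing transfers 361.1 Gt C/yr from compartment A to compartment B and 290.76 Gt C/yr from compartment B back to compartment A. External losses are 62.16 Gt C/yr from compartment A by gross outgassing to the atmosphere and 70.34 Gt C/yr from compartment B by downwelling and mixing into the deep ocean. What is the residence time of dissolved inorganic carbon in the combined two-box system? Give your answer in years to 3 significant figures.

6.04 yr

For the system as a whole, the A↔B exchange is internal and contributes nothing to the throughput; only the external sinks remove mass.
M_total = 250.0 + 549.8 = 799.80 Gt C.
ΣF_external_out = 62.16 + 70.34 = 132.50 Gt C/yr.
τ = M_total / ΣF_ext = 799.80 / 132.50 = 6.036 yr.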